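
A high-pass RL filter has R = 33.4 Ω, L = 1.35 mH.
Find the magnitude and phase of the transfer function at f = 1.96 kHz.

Step 1 — Angular frequency: ω = 2π·1960 = 1.232e+04 rad/s.
Step 2 — Transfer function: H(jω) = jωL/(R + jωL).
Step 3 — Numerator jωL = j·16.63; denominator R + jωL = 33.4 + j16.63.
Step 4 — H = 0.1986 + j0.3989.
Step 5 — Magnitude: |H| = 0.4456 (-7.0 dB); phase: φ = 63.5°.

|H| = 0.4456 (-7.0 dB), φ = 63.5°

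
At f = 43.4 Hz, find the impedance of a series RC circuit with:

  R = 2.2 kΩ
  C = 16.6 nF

Step 1 — Angular frequency: ω = 2π·f = 2π·43.4 = 272.7 rad/s.
Step 2 — Component impedances:
  R: Z = R = 2200 Ω
  C: Z = 1/(jωC) = -j/(ω·C) = 0 - j2.209e+05 Ω
Step 3 — Series combination: Z_total = R + C = 2200 - j2.209e+05 Ω = 2.209e+05∠-89.4° Ω.

Z = 2200 - j2.209e+05 Ω = 2.209e+05∠-89.4° Ω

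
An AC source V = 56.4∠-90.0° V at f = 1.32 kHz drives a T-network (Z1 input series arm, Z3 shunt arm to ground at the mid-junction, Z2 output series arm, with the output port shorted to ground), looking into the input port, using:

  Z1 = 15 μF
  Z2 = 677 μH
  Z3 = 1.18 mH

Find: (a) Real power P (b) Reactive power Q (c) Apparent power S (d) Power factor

Step 1 — Angular frequency: ω = 2π·f = 2π·1320 = 8294 rad/s.
Step 2 — Component impedances:
  Z1: Z = 1/(jωC) = -j/(ω·C) = 0 - j8.038 Ω
  Z2: Z = jωL = j·8294·0.000677 = 0 + j5.615 Ω
  Z3: Z = jωL = j·8294·0.00118 = 0 + j9.787 Ω
Step 3 — With the output port shorted to ground, the output series arm Z2 runs from the junction to ground; the shunt arm Z3 also runs from the junction to ground. They appear in parallel: Z3 || Z2 = 0 + j3.568 Ω.
Step 4 — Series with input arm Z1: Z_in = Z1 + (Z3 || Z2) = 0 - j4.47 Ω = 4.47∠-90.0° Ω.
Step 5 — Source phasor: V = 56.4∠-90.0° V = 0 - j56.4 V.
Step 6 — Current: I = V / Z = 12.62 A = 12.62∠0.0° A.
Step 7 — Complex power: S = V·I* = 0 - j711.6 VA.
Step 8 — Real power: P = Re(S) = 0 W.
Step 9 — Reactive power: Q = Im(S) = -711.6 VAR.
Step 10 — Apparent power: |S| = 711.6 VA.
Step 11 — Power factor: PF = P/|S| = 0 (leading).

(a) P = 0 W  (b) Q = -711.6 VAR  (c) S = 711.6 VA  (d) PF = 0 (leading)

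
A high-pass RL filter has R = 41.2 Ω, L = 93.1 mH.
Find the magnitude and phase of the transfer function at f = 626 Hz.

Step 1 — Angular frequency: ω = 2π·626 = 3933 rad/s.
Step 2 — Transfer function: H(jω) = jωL/(R + jωL).
Step 3 — Numerator jωL = j·366.2; denominator R + jωL = 41.2 + j366.2.
Step 4 — H = 0.9875 + j0.1111.
Step 5 — Magnitude: |H| = 0.9937 (-0.1 dB); phase: φ = 6.4°.

|H| = 0.9937 (-0.1 dB), φ = 6.4°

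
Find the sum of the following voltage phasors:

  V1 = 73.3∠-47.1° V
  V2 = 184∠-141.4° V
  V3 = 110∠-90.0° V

Step 1 — Convert each phasor to rectangular form:
  V1 = 73.3·(cos(-47.1°) + j·sin(-47.1°)) = 49.9 - j53.7 V
  V2 = 184·(cos(-141.4°) + j·sin(-141.4°)) = -143.8 - j114.8 V
  V3 = 110·(cos(-90.0°) + j·sin(-90.0°)) = 0 - j110 V
Step 2 — Sum components: V_total = -93.9 - j278.5 V.
Step 3 — Convert to polar: |V_total| = 293.9 V, ∠V_total = -108.6°.

V_total = 293.9∠-108.6° V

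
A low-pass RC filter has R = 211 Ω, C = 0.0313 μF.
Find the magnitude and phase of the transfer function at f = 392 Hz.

Step 1 — Angular frequency: ω = 2π·392 = 2463 rad/s.
Step 2 — Transfer function: H(jω) = 1/(1 + jωRC).
Step 3 — Denominator: 1 + jωRC = 1 + j·2463·211·3.13e-08 = 1 + j0.01627.
Step 4 — H = 0.9997 - j0.01626.
Step 5 — Magnitude: |H| = 0.9999 (-0.0 dB); phase: φ = -0.9°.

|H| = 0.9999 (-0.0 dB), φ = -0.9°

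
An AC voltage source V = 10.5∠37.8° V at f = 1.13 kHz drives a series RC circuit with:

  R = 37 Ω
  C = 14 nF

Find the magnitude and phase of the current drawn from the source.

Step 1 — Angular frequency: ω = 2π·f = 2π·1130 = 7100 rad/s.
Step 2 — Component impedances:
  R: Z = R = 37 Ω
  C: Z = 1/(jωC) = -j/(ω·C) = 0 - j1.006e+04 Ω
Step 3 — Series combination: Z_total = R + C = 37 - j1.006e+04 Ω = 1.006e+04∠-89.8° Ω.
Step 4 — Source phasor: V = 10.5∠37.8° V = 8.297 + j6.436 V.
Step 5 — Ohm's law: I = V / Z_total = (8.297 + j6.436) / (37 - j1.006e+04) = -0.0006366 + j0.000827 A.
Step 6 — Convert to polar: |I| = 0.001044 A, ∠I = 127.6°.

I = 0.001044∠127.6° A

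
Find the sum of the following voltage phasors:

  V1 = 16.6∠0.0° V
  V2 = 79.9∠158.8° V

Step 1 — Convert each phasor to rectangular form:
  V1 = 16.6·(cos(0.0°) + j·sin(0.0°)) = 16.6 V
  V2 = 79.9·(cos(158.8°) + j·sin(158.8°)) = -74.49 + j28.89 V
Step 2 — Sum components: V_total = -57.89 + j28.89 V.
Step 3 — Convert to polar: |V_total| = 64.7 V, ∠V_total = 153.5°.

V_total = 64.7∠153.5° V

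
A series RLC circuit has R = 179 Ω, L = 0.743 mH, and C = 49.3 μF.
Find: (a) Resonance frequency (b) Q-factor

Step 1 — Resonance condition Im(Z)=0 gives ω₀ = 1/√(LC).
Step 2 — ω₀ = 1/√(0.000743·4.93e-05) = 5225 rad/s.
Step 3 — f₀ = ω₀/(2π) = 831.6 Hz.
Step 4 — Series Q: Q = ω₀L/R = 5225·0.000743/179 = 0.02169.

(a) f₀ = 831.6 Hz  (b) Q = 0.02169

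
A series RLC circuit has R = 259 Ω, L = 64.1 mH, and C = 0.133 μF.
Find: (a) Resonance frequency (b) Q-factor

Step 1 — Resonance condition Im(Z)=0 gives ω₀ = 1/√(LC).
Step 2 — ω₀ = 1/√(0.0641·1.33e-07) = 1.083e+04 rad/s.
Step 3 — f₀ = ω₀/(2π) = 1724 Hz.
Step 4 — Series Q: Q = ω₀L/R = 1.083e+04·0.0641/259 = 2.68.

(a) f₀ = 1724 Hz  (b) Q = 2.68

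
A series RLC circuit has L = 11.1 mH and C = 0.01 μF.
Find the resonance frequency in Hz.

Step 1 — Resonance condition Im(Z)=0 gives ω₀ = 1/√(LC).
Step 2 — ω₀ = 1/√(0.0111·1e-08) = 9.492e+04 rad/s.
Step 3 — f₀ = ω₀/(2π) = 1.511e+04 Hz.

f₀ = 1.511e+04 Hz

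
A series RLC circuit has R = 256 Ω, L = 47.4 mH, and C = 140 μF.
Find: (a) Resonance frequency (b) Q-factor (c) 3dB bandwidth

Step 1 — Resonance: ω₀ = 1/√(LC) = 1/√(0.0474·0.00014) = 388.2 rad/s.
Step 2 — f₀ = ω₀/(2π) = 61.78 Hz.
Step 3 — Series Q: Q = ω₀L/R = 388.2·0.0474/256 = 0.07188.
Step 4 — Bandwidth: Δω = ω₀/Q = 5401 rad/s; BW = Δω/(2π) = 859.6 Hz.

(a) f₀ = 61.78 Hz  (b) Q = 0.07188  (c) BW = 859.6 Hz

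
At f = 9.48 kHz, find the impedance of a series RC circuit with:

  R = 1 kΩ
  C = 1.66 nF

Step 1 — Angular frequency: ω = 2π·f = 2π·9480 = 5.956e+04 rad/s.
Step 2 — Component impedances:
  R: Z = R = 1000 Ω
  C: Z = 1/(jωC) = -j/(ω·C) = 0 - j1.011e+04 Ω
Step 3 — Series combination: Z_total = R + C = 1000 - j1.011e+04 Ω = 1.016e+04∠-84.4° Ω.

Z = 1000 - j1.011e+04 Ω = 1.016e+04∠-84.4° Ω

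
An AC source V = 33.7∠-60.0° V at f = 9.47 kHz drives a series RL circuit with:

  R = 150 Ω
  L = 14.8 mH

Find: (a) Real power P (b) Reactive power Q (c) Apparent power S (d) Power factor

Step 1 — Angular frequency: ω = 2π·f = 2π·9470 = 5.95e+04 rad/s.
Step 2 — Component impedances:
  R: Z = R = 150 Ω
  L: Z = jωL = j·5.95e+04·0.0148 = 0 + j880.6 Ω
Step 3 — Series combination: Z_total = R + L = 150 + j880.6 Ω = 893.3∠80.3° Ω.
Step 4 — Source phasor: V = 33.7∠-60.0° V = 16.85 - j29.19 V.
Step 5 — Current: I = V / Z = -0.02904 - j0.02408 A = 0.03772∠-140.3° A.
Step 6 — Complex power: S = V·I* = 0.2135 + j1.253 VA.
Step 7 — Real power: P = Re(S) = 0.2135 W.
Step 8 — Reactive power: Q = Im(S) = 1.253 VAR.
Step 9 — Apparent power: |S| = 1.271 VA.
Step 10 — Power factor: PF = P/|S| = 0.1679 (lagging).

(a) P = 0.2135 W  (b) Q = 1.253 VAR  (c) S = 1.271 VA  (d) PF = 0.1679 (lagging)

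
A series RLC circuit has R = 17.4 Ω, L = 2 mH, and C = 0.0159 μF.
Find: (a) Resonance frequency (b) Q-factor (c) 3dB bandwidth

Step 1 — Resonance: ω₀ = 1/√(LC) = 1/√(0.002·1.59e-08) = 1.773e+05 rad/s.
Step 2 — f₀ = ω₀/(2π) = 2.822e+04 Hz.
Step 3 — Series Q: Q = ω₀L/R = 1.773e+05·0.002/17.4 = 20.38.
Step 4 — Bandwidth: Δω = ω₀/Q = 8700 rad/s; BW = Δω/(2π) = 1385 Hz.

(a) f₀ = 2.822e+04 Hz  (b) Q = 20.38  (c) BW = 1385 Hz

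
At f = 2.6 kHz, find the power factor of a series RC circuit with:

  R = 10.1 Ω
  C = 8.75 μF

Step 1 — Angular frequency: ω = 2π·f = 2π·2600 = 1.634e+04 rad/s.
Step 2 — Component impedances:
  R: Z = R = 10.1 Ω
  C: Z = 1/(jωC) = -j/(ω·C) = 0 - j6.996 Ω
Step 3 — Series combination: Z_total = R + C = 10.1 - j6.996 Ω = 12.29∠-34.7° Ω.
Step 4 — Power factor: PF = cos(φ) = Re(Z)/|Z| = 10.1/12.286 = 0.8221.
Step 5 — Type: Im(Z) = -6.996 ⇒ leading (phase φ = -34.7°).

PF = 0.8221 (leading, φ = -34.7°)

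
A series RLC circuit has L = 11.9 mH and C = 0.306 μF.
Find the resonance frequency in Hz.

Step 1 — Resonance condition Im(Z)=0 gives ω₀ = 1/√(LC).
Step 2 — ω₀ = 1/√(0.0119·3.06e-07) = 1.657e+04 rad/s.
Step 3 — f₀ = ω₀/(2π) = 2637 Hz.

f₀ = 2637 Hz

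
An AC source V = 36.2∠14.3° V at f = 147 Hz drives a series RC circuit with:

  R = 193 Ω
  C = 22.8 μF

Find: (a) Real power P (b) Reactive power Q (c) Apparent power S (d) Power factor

Step 1 — Angular frequency: ω = 2π·f = 2π·147 = 923.6 rad/s.
Step 2 — Component impedances:
  R: Z = R = 193 Ω
  C: Z = 1/(jωC) = -j/(ω·C) = 0 - j47.49 Ω
Step 3 — Series combination: Z_total = R + C = 193 - j47.49 Ω = 198.8∠-13.8° Ω.
Step 4 — Source phasor: V = 36.2∠14.3° V = 35.08 + j8.941 V.
Step 5 — Current: I = V / Z = 0.1606 + j0.08585 A = 0.1821∠28.1° A.
Step 6 — Complex power: S = V·I* = 6.402 - j1.575 VA.
Step 7 — Real power: P = Re(S) = 6.402 W.
Step 8 — Reactive power: Q = Im(S) = -1.575 VAR.
Step 9 — Apparent power: |S| = 6.593 VA.
Step 10 — Power factor: PF = P/|S| = 0.971 (leading).

(a) P = 6.402 W  (b) Q = -1.575 VAR  (c) S = 6.593 VA  (d) PF = 0.971 (leading)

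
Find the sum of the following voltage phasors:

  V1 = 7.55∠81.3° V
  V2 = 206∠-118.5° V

Step 1 — Convert each phasor to rectangular form:
  V1 = 7.55·(cos(81.3°) + j·sin(81.3°)) = 1.142 + j7.463 V
  V2 = 206·(cos(-118.5°) + j·sin(-118.5°)) = -98.29 - j181 V
Step 2 — Sum components: V_total = -97.15 - j173.6 V.
Step 3 — Convert to polar: |V_total| = 198.9 V, ∠V_total = -119.2°.

V_total = 198.9∠-119.2° V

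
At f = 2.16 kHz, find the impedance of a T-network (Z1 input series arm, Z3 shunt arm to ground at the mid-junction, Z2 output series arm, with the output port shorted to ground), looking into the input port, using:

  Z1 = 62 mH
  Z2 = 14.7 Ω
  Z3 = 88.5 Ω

Step 1 — Angular frequency: ω = 2π·f = 2π·2160 = 1.357e+04 rad/s.
Step 2 — Component impedances:
  Z1: Z = jωL = j·1.357e+04·0.062 = 0 + j841.4 Ω
  Z2: Z = R = 14.7 Ω
  Z3: Z = R = 88.5 Ω
Step 3 — With the output port shorted to ground, the output series arm Z2 runs from the junction to ground; the shunt arm Z3 also runs from the junction to ground. They appear in parallel: Z3 || Z2 = 12.61 Ω.
Step 4 — Series with input arm Z1: Z_in = Z1 + (Z3 || Z2) = 12.61 + j841.4 Ω = 841.5∠89.1° Ω.

Z = 12.61 + j841.4 Ω = 841.5∠89.1° Ω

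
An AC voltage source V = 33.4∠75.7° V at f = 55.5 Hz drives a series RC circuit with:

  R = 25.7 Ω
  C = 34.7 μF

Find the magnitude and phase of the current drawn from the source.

Step 1 — Angular frequency: ω = 2π·f = 2π·55.5 = 348.7 rad/s.
Step 2 — Component impedances:
  R: Z = R = 25.7 Ω
  C: Z = 1/(jωC) = -j/(ω·C) = 0 - j82.64 Ω
Step 3 — Series combination: Z_total = R + C = 25.7 - j82.64 Ω = 86.55∠-72.7° Ω.
Step 4 — Source phasor: V = 33.4∠75.7° V = 8.25 + j32.37 V.
Step 5 — Ohm's law: I = V / Z_total = (8.25 + j32.37) / (25.7 - j82.64) = -0.3288 + j0.2021 A.
Step 6 — Convert to polar: |I| = 0.3859 A, ∠I = 148.4°.

I = 0.3859∠148.4° A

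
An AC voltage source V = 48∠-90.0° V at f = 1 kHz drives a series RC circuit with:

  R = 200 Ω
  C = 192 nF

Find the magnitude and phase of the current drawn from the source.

Step 1 — Angular frequency: ω = 2π·f = 2π·1000 = 6283 rad/s.
Step 2 — Component impedances:
  R: Z = R = 200 Ω
  C: Z = 1/(jωC) = -j/(ω·C) = 0 - j828.9 Ω
Step 3 — Series combination: Z_total = R + C = 200 - j828.9 Ω = 852.7∠-76.4° Ω.
Step 4 — Source phasor: V = 48∠-90.0° V = 0 - j48 V.
Step 5 — Ohm's law: I = V / Z_total = (0 - j48) / (200 - j828.9) = 0.05472 - j0.0132 A.
Step 6 — Convert to polar: |I| = 0.05629 A, ∠I = -13.6°.

I = 0.05629∠-13.6° A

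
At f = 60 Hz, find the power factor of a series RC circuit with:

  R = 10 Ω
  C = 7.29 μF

Step 1 — Angular frequency: ω = 2π·f = 2π·60 = 377 rad/s.
Step 2 — Component impedances:
  R: Z = R = 10 Ω
  C: Z = 1/(jωC) = -j/(ω·C) = 0 - j363.9 Ω
Step 3 — Series combination: Z_total = R + C = 10 - j363.9 Ω = 364∠-88.4° Ω.
Step 4 — Power factor: PF = cos(φ) = Re(Z)/|Z| = 10/364 = 0.02747.
Step 5 — Type: Im(Z) = -363.9 ⇒ leading (phase φ = -88.4°).

PF = 0.02747 (leading, φ = -88.4°)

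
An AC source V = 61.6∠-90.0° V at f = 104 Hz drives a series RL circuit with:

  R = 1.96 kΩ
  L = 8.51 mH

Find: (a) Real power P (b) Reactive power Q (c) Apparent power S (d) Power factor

Step 1 — Angular frequency: ω = 2π·f = 2π·104 = 653.5 rad/s.
Step 2 — Component impedances:
  R: Z = R = 1960 Ω
  L: Z = jωL = j·653.5·0.00851 = 0 + j5.561 Ω
Step 3 — Series combination: Z_total = R + L = 1960 + j5.561 Ω = 1960∠0.2° Ω.
Step 4 — Source phasor: V = 61.6∠-90.0° V = 0 - j61.6 V.
Step 5 — Current: I = V / Z = -8.917e-05 - j0.03143 A = 0.03143∠-90.2° A.
Step 6 — Complex power: S = V·I* = 1.936 + j0.005493 VA.
Step 7 — Real power: P = Re(S) = 1.936 W.
Step 8 — Reactive power: Q = Im(S) = 0.005493 VAR.
Step 9 — Apparent power: |S| = 1.936 VA.
Step 10 — Power factor: PF = P/|S| = 1 (lagging).

(a) P = 1.936 W  (b) Q = 0.005493 VAR  (c) S = 1.936 VA  (d) PF = 1 (lagging)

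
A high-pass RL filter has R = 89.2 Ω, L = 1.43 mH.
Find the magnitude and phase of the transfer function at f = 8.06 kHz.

Step 1 — Angular frequency: ω = 2π·8060 = 5.064e+04 rad/s.
Step 2 — Transfer function: H(jω) = jωL/(R + jωL).
Step 3 — Numerator jωL = j·72.42; denominator R + jωL = 89.2 + j72.42.
Step 4 — H = 0.3973 + j0.4893.
Step 5 — Magnitude: |H| = 0.6303 (-4.0 dB); phase: φ = 50.9°.

|H| = 0.6303 (-4.0 dB), φ = 50.9°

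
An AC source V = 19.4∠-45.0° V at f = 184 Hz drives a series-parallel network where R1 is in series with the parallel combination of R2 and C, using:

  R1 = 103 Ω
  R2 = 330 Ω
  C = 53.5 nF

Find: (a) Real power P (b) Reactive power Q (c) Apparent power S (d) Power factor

Step 1 — Angular frequency: ω = 2π·f = 2π·184 = 1156 rad/s.
Step 2 — Component impedances:
  R1: Z = R = 103 Ω
  R2: Z = R = 330 Ω
  C: Z = 1/(jωC) = -j/(ω·C) = 0 - j1.617e+04 Ω
Step 3 — Parallel branch: R2 || C = 1/(1/R2 + 1/C) = 329.9 - j6.733 Ω.
Step 4 — Series with R1: Z_total = R1 + (R2 || C) = 432.9 - j6.733 Ω = 432.9∠-0.9° Ω.
Step 5 — Source phasor: V = 19.4∠-45.0° V = 13.72 - j13.72 V.
Step 6 — Current: I = V / Z = 0.03218 - j0.03119 A = 0.04481∠-44.1° A.
Step 7 — Complex power: S = V·I* = 0.8693 - j0.01352 VA.
Step 8 — Real power: P = Re(S) = 0.8693 W.
Step 9 — Reactive power: Q = Im(S) = -0.01352 VAR.
Step 10 — Apparent power: |S| = 0.8694 VA.
Step 11 — Power factor: PF = P/|S| = 0.9999 (leading).

(a) P = 0.8693 W  (b) Q = -0.01352 VAR  (c) S = 0.8694 VA  (d) PF = 0.9999 (leading)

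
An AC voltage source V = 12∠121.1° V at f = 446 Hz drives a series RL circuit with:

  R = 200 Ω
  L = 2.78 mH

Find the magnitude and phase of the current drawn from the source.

Step 1 — Angular frequency: ω = 2π·f = 2π·446 = 2802 rad/s.
Step 2 — Component impedances:
  R: Z = R = 200 Ω
  L: Z = jωL = j·2802·0.00278 = 0 + j7.79 Ω
Step 3 — Series combination: Z_total = R + L = 200 + j7.79 Ω = 200.2∠2.2° Ω.
Step 4 — Source phasor: V = 12∠121.1° V = -6.198 + j10.28 V.
Step 5 — Ohm's law: I = V / Z_total = (-6.198 + j10.28) / (200 + j7.79) = -0.02895 + j0.0525 A.
Step 6 — Convert to polar: |I| = 0.05995 A, ∠I = 118.9°.

I = 0.05995∠118.9° A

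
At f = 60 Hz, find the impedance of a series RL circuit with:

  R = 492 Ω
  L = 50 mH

Step 1 — Angular frequency: ω = 2π·f = 2π·60 = 377 rad/s.
Step 2 — Component impedances:
  R: Z = R = 492 Ω
  L: Z = jωL = j·377·0.05 = 0 + j18.85 Ω
Step 3 — Series combination: Z_total = R + L = 492 + j18.85 Ω = 492.4∠2.2° Ω.

Z = 492 + j18.85 Ω = 492.4∠2.2° Ω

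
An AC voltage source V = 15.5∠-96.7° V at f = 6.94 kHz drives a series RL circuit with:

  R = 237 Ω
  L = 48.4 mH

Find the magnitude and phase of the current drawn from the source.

Step 1 — Angular frequency: ω = 2π·f = 2π·6940 = 4.361e+04 rad/s.
Step 2 — Component impedances:
  R: Z = R = 237 Ω
  L: Z = jωL = j·4.361e+04·0.0484 = 0 + j2110 Ω
Step 3 — Series combination: Z_total = R + L = 237 + j2110 Ω = 2124∠83.6° Ω.
Step 4 — Source phasor: V = 15.5∠-96.7° V = -1.808 - j15.39 V.
Step 5 — Ohm's law: I = V / Z_total = (-1.808 - j15.39) / (237 + j2110) = -0.007298 + j3.729e-05 A.
Step 6 — Convert to polar: |I| = 0.007298 A, ∠I = 179.7°.

I = 0.007298∠179.7° A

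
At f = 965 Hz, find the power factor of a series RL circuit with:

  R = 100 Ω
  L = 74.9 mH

Step 1 — Angular frequency: ω = 2π·f = 2π·965 = 6063 rad/s.
Step 2 — Component impedances:
  R: Z = R = 100 Ω
  L: Z = jωL = j·6063·0.0749 = 0 + j454.1 Ω
Step 3 — Series combination: Z_total = R + L = 100 + j454.1 Ω = 465∠77.6° Ω.
Step 4 — Power factor: PF = cos(φ) = Re(Z)/|Z| = 100/465.02 = 0.215.
Step 5 — Type: Im(Z) = 454.1 ⇒ lagging (phase φ = 77.6°).

PF = 0.215 (lagging, φ = 77.6°)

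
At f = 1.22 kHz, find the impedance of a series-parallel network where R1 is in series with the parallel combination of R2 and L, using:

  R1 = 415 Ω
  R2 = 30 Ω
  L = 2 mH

Step 1 — Angular frequency: ω = 2π·f = 2π·1220 = 7665 rad/s.
Step 2 — Component impedances:
  R1: Z = R = 415 Ω
  R2: Z = R = 30 Ω
  L: Z = jωL = j·7665·0.002 = 0 + j15.33 Ω
Step 3 — Parallel branch: R2 || L = 1/(1/R2 + 1/L) = 6.212 + j12.16 Ω.
Step 4 — Series with R1: Z_total = R1 + (R2 || L) = 421.2 + j12.16 Ω = 421.4∠1.7° Ω.

Z = 421.2 + j12.16 Ω = 421.4∠1.7° Ω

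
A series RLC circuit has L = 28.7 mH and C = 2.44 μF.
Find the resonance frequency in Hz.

Step 1 — Resonance condition Im(Z)=0 gives ω₀ = 1/√(LC).
Step 2 — ω₀ = 1/√(0.0287·2.44e-06) = 3779 rad/s.
Step 3 — f₀ = ω₀/(2π) = 601.4 Hz.

f₀ = 601.4 Hz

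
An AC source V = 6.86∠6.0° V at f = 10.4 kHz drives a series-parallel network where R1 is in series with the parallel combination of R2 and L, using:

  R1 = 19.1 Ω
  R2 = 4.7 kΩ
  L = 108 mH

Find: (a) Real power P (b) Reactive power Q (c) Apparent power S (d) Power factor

Step 1 — Angular frequency: ω = 2π·f = 2π·1.04e+04 = 6.535e+04 rad/s.
Step 2 — Component impedances:
  R1: Z = R = 19.1 Ω
  R2: Z = R = 4700 Ω
  L: Z = jωL = j·6.535e+04·0.108 = 0 + j7057 Ω
Step 3 — Parallel branch: R2 || L = 1/(1/R2 + 1/L) = 3256 + j2168 Ω.
Step 4 — Series with R1: Z_total = R1 + (R2 || L) = 3275 + j2168 Ω = 3928∠33.5° Ω.
Step 5 — Source phasor: V = 6.86∠6.0° V = 6.822 + j0.7171 V.
Step 6 — Current: I = V / Z = 0.001549 - j0.0008067 A = 0.001747∠-27.5° A.
Step 7 — Complex power: S = V·I* = 0.00999 + j0.006614 VA.
Step 8 — Real power: P = Re(S) = 0.00999 W.
Step 9 — Reactive power: Q = Im(S) = 0.006614 VAR.
Step 10 — Apparent power: |S| = 0.01198 VA.
Step 11 — Power factor: PF = P/|S| = 0.8338 (lagging).

(a) P = 0.00999 W  (b) Q = 0.006614 VAR  (c) S = 0.01198 VA  (d) PF = 0.8338 (lagging)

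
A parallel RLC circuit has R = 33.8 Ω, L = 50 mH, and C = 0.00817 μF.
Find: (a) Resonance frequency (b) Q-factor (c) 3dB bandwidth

Step 1 — Resonance: ω₀ = 1/√(LC) = 1/√(0.05·8.17e-09) = 4.948e+04 rad/s.
Step 2 — f₀ = ω₀/(2π) = 7875 Hz.
Step 3 — Parallel Q: Q = R/(ω₀L) = 33.8/(4.948e+04·0.05) = 0.01366.
Step 4 — Bandwidth: Δω = ω₀/Q = 3.621e+06 rad/s; BW = Δω/(2π) = 5.763e+05 Hz.

(a) f₀ = 7875 Hz  (b) Q = 0.01366  (c) BW = 5.763e+05 Hz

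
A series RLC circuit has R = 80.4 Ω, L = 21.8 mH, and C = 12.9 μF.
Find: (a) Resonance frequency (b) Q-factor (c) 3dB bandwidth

Step 1 — Resonance condition Im(Z)=0 gives ω₀ = 1/√(LC).
Step 2 — ω₀ = 1/√(0.0218·1.29e-05) = 1886 rad/s.
Step 3 — f₀ = ω₀/(2π) = 300.1 Hz.
Step 4 — Series Q: Q = ω₀L/R = 1886·0.0218/80.4 = 0.5113.
Step 5 — 3dB bandwidth: Δω = ω₀/Q = 3688 rad/s; BW = Δω/(2π) = 587 Hz.

(a) f₀ = 300.1 Hz  (b) Q = 0.5113  (c) BW = 587 Hz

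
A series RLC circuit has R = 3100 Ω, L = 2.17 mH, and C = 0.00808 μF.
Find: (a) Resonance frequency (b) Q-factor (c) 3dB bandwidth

Step 1 — Resonance: ω₀ = 1/√(LC) = 1/√(0.00217·8.08e-09) = 2.388e+05 rad/s.
Step 2 — f₀ = ω₀/(2π) = 3.801e+04 Hz.
Step 3 — Series Q: Q = ω₀L/R = 2.388e+05·0.00217/3100 = 0.1672.
Step 4 — Bandwidth: Δω = ω₀/Q = 1.429e+06 rad/s; BW = Δω/(2π) = 2.274e+05 Hz.

(a) f₀ = 3.801e+04 Hz  (b) Q = 0.1672  (c) BW = 2.274e+05 Hz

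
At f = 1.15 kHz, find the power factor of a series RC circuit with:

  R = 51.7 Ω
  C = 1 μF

Step 1 — Angular frequency: ω = 2π·f = 2π·1150 = 7226 rad/s.
Step 2 — Component impedances:
  R: Z = R = 51.7 Ω
  C: Z = 1/(jωC) = -j/(ω·C) = 0 - j138.4 Ω
Step 3 — Series combination: Z_total = R + C = 51.7 - j138.4 Ω = 147.7∠-69.5° Ω.
Step 4 — Power factor: PF = cos(φ) = Re(Z)/|Z| = 51.7/147.74 = 0.3499.
Step 5 — Type: Im(Z) = -138.4 ⇒ leading (phase φ = -69.5°).

PF = 0.3499 (leading, φ = -69.5°)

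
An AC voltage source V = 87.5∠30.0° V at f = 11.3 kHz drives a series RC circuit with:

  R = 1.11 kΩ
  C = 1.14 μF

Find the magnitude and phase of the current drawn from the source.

Step 1 — Angular frequency: ω = 2π·f = 2π·1.13e+04 = 7.1e+04 rad/s.
Step 2 — Component impedances:
  R: Z = R = 1110 Ω
  C: Z = 1/(jωC) = -j/(ω·C) = 0 - j12.35 Ω
Step 3 — Series combination: Z_total = R + C = 1110 - j12.35 Ω = 1110∠-0.6° Ω.
Step 4 — Source phasor: V = 87.5∠30.0° V = 75.78 + j43.75 V.
Step 5 — Ohm's law: I = V / Z_total = (75.78 + j43.75) / (1110 - j12.35) = 0.06782 + j0.04017 A.
Step 6 — Convert to polar: |I| = 0.07882 A, ∠I = 30.6°.

I = 0.07882∠30.6° A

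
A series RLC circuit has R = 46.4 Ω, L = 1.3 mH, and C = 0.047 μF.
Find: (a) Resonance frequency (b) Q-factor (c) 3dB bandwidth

Step 1 — Resonance: ω₀ = 1/√(LC) = 1/√(0.0013·4.7e-08) = 1.279e+05 rad/s.
Step 2 — f₀ = ω₀/(2π) = 2.036e+04 Hz.
Step 3 — Series Q: Q = ω₀L/R = 1.279e+05·0.0013/46.4 = 3.584.
Step 4 — Bandwidth: Δω = ω₀/Q = 3.569e+04 rad/s; BW = Δω/(2π) = 5681 Hz.

(a) f₀ = 2.036e+04 Hz  (b) Q = 3.584  (c) BW = 5681 Hz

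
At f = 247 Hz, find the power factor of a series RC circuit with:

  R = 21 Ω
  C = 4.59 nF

Step 1 — Angular frequency: ω = 2π·f = 2π·247 = 1552 rad/s.
Step 2 — Component impedances:
  R: Z = R = 21 Ω
  C: Z = 1/(jωC) = -j/(ω·C) = 0 - j1.404e+05 Ω
Step 3 — Series combination: Z_total = R + C = 21 - j1.404e+05 Ω = 1.404e+05∠-90.0° Ω.
Step 4 — Power factor: PF = cos(φ) = Re(Z)/|Z| = 21/1.404e+05 = 0.0001496.
Step 5 — Type: Im(Z) = -1.404e+05 ⇒ leading (phase φ = -90.0°).

PF = 0.0001496 (leading, φ = -90.0°)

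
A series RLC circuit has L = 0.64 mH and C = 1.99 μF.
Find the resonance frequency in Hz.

Step 1 — Resonance condition Im(Z)=0 gives ω₀ = 1/√(LC).
Step 2 — ω₀ = 1/√(0.00064·1.99e-06) = 2.802e+04 rad/s.
Step 3 — f₀ = ω₀/(2π) = 4460 Hz.

f₀ = 4460 Hz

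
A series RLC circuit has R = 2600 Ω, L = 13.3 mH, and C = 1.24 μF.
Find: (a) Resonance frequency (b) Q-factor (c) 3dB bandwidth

Step 1 — Resonance: ω₀ = 1/√(LC) = 1/√(0.0133·1.24e-06) = 7787 rad/s.
Step 2 — f₀ = ω₀/(2π) = 1239 Hz.
Step 3 — Series Q: Q = ω₀L/R = 7787·0.0133/2600 = 0.03983.
Step 4 — Bandwidth: Δω = ω₀/Q = 1.955e+05 rad/s; BW = Δω/(2π) = 3.111e+04 Hz.

(a) f₀ = 1239 Hz  (b) Q = 0.03983  (c) BW = 3.111e+04 Hz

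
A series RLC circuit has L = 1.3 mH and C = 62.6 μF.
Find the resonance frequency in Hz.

Step 1 — Resonance condition Im(Z)=0 gives ω₀ = 1/√(LC).
Step 2 — ω₀ = 1/√(0.0013·6.26e-05) = 3505 rad/s.
Step 3 — f₀ = ω₀/(2π) = 557.9 Hz.

f₀ = 557.9 Hz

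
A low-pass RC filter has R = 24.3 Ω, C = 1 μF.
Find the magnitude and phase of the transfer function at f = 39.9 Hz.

Step 1 — Angular frequency: ω = 2π·39.9 = 250.7 rad/s.
Step 2 — Transfer function: H(jω) = 1/(1 + jωRC).
Step 3 — Denominator: 1 + jωRC = 1 + j·250.7·24.3·1e-06 = 1 + j0.006092.
Step 4 — H = 1 - j0.006092.
Step 5 — Magnitude: |H| = 1 (-0.0 dB); phase: φ = -0.3°.

|H| = 1 (-0.0 dB), φ = -0.3°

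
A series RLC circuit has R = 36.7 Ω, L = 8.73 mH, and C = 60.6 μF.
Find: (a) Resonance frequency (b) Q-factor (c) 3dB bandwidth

Step 1 — Resonance condition Im(Z)=0 gives ω₀ = 1/√(LC).
Step 2 — ω₀ = 1/√(0.00873·6.06e-05) = 1375 rad/s.
Step 3 — f₀ = ω₀/(2π) = 218.8 Hz.
Step 4 — Series Q: Q = ω₀L/R = 1375·0.00873/36.7 = 0.327.
Step 5 — 3dB bandwidth: Δω = ω₀/Q = 4204 rad/s; BW = Δω/(2π) = 669.1 Hz.

(a) f₀ = 218.8 Hz  (b) Q = 0.327  (c) BW = 669.1 Hz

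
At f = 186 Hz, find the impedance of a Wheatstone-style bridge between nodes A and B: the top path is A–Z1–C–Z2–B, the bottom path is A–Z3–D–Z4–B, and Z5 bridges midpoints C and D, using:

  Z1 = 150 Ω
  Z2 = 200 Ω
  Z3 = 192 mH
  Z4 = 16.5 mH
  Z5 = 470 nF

Step 1 — Angular frequency: ω = 2π·f = 2π·186 = 1169 rad/s.
Step 2 — Component impedances:
  Z1: Z = R = 150 Ω
  Z2: Z = R = 200 Ω
  Z3: Z = jωL = j·1169·0.192 = 0 + j224.4 Ω
  Z4: Z = jωL = j·1169·0.0165 = 0 + j19.28 Ω
  Z5: Z = 1/(jωC) = -j/(ω·C) = 0 - j1821 Ω
Step 3 — Bridge requires nodal analysis (the Z5 bridge couples midpoints C and D, so the two paths cannot be reduced to a simple series/parallel combination). Setting node B to ground and injecting 1 A at node A, the 3-node admittance system at A, C, D solves to V_A = Z_AB = 119.5 + j165.7 Ω = 204.3∠54.2° Ω.

Z = 119.5 + j165.7 Ω = 204.3∠54.2° Ω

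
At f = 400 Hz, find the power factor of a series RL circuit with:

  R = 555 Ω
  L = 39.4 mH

Step 1 — Angular frequency: ω = 2π·f = 2π·400 = 2513 rad/s.
Step 2 — Component impedances:
  R: Z = R = 555 Ω
  L: Z = jωL = j·2513·0.0394 = 0 + j99.02 Ω
Step 3 — Series combination: Z_total = R + L = 555 + j99.02 Ω = 563.8∠10.1° Ω.
Step 4 — Power factor: PF = cos(φ) = Re(Z)/|Z| = 555/563.76 = 0.9845.
Step 5 — Type: Im(Z) = 99.02 ⇒ lagging (phase φ = 10.1°).

PF = 0.9845 (lagging, φ = 10.1°)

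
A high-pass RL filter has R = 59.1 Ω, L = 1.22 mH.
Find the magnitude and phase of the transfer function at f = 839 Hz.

Step 1 — Angular frequency: ω = 2π·839 = 5272 rad/s.
Step 2 — Transfer function: H(jω) = jωL/(R + jωL).
Step 3 — Numerator jωL = j·6.431; denominator R + jωL = 59.1 + j6.431.
Step 4 — H = 0.0117 + j0.1075.
Step 5 — Magnitude: |H| = 0.1082 (-19.3 dB); phase: φ = 83.8°.

|H| = 0.1082 (-19.3 dB), φ = 83.8°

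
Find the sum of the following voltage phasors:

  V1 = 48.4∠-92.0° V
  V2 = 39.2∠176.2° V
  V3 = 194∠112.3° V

Step 1 — Convert each phasor to rectangular form:
  V1 = 48.4·(cos(-92.0°) + j·sin(-92.0°)) = -1.689 - j48.37 V
  V2 = 39.2·(cos(176.2°) + j·sin(176.2°)) = -39.11 + j2.598 V
  V3 = 194·(cos(112.3°) + j·sin(112.3°)) = -73.61 + j179.5 V
Step 2 — Sum components: V_total = -114.4 + j133.7 V.
Step 3 — Convert to polar: |V_total| = 176 V, ∠V_total = 130.6°.

V_total = 176∠130.6° V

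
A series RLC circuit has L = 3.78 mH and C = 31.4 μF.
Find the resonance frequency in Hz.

Step 1 — Resonance condition Im(Z)=0 gives ω₀ = 1/√(LC).
Step 2 — ω₀ = 1/√(0.00378·3.14e-05) = 2903 rad/s.
Step 3 — f₀ = ω₀/(2π) = 462 Hz.

f₀ = 462 Hz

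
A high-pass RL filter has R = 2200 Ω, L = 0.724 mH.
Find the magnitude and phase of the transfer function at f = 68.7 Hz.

Step 1 — Angular frequency: ω = 2π·68.7 = 431.7 rad/s.
Step 2 — Transfer function: H(jω) = jωL/(R + jωL).
Step 3 — Numerator jωL = j·0.3125; denominator R + jωL = 2200 + j0.3125.
Step 4 — H = 2.018e-08 + j0.0001421.
Step 5 — Magnitude: |H| = 0.0001421 (-77.0 dB); phase: φ = 90.0°.

|H| = 0.0001421 (-77.0 dB), φ = 90.0°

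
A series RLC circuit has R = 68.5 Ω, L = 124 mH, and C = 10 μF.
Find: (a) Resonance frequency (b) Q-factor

Step 1 — Resonance condition Im(Z)=0 gives ω₀ = 1/√(LC).
Step 2 — ω₀ = 1/√(0.124·1e-05) = 898 rad/s.
Step 3 — f₀ = ω₀/(2π) = 142.9 Hz.
Step 4 — Series Q: Q = ω₀L/R = 898·0.124/68.5 = 1.626.

(a) f₀ = 142.9 Hz  (b) Q = 1.626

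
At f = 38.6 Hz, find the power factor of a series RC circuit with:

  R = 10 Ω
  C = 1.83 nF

Step 1 — Angular frequency: ω = 2π·f = 2π·38.6 = 242.5 rad/s.
Step 2 — Component impedances:
  R: Z = R = 10 Ω
  C: Z = 1/(jωC) = -j/(ω·C) = 0 - j2.253e+06 Ω
Step 3 — Series combination: Z_total = R + C = 10 - j2.253e+06 Ω = 2.253e+06∠-90.0° Ω.
Step 4 — Power factor: PF = cos(φ) = Re(Z)/|Z| = 10/2.2531e+06 = 4.438e-06.
Step 5 — Type: Im(Z) = -2.253e+06 ⇒ leading (phase φ = -90.0°).

PF = 4.438e-06 (leading, φ = -90.0°)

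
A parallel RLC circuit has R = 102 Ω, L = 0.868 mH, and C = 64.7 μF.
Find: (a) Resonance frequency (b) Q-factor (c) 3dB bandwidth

Step 1 — Resonance: ω₀ = 1/√(LC) = 1/√(0.000868·6.47e-05) = 4220 rad/s.
Step 2 — f₀ = ω₀/(2π) = 671.6 Hz.
Step 3 — Parallel Q: Q = R/(ω₀L) = 102/(4220·0.000868) = 27.85.
Step 4 — Bandwidth: Δω = ω₀/Q = 151.5 rad/s; BW = Δω/(2π) = 24.12 Hz.

(a) f₀ = 671.6 Hz  (b) Q = 27.85  (c) BW = 24.12 Hz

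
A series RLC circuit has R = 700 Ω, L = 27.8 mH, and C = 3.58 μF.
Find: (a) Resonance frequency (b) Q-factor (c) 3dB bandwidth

Step 1 — Resonance condition Im(Z)=0 gives ω₀ = 1/√(LC).
Step 2 — ω₀ = 1/√(0.0278·3.58e-06) = 3170 rad/s.
Step 3 — f₀ = ω₀/(2π) = 504.5 Hz.
Step 4 — Series Q: Q = ω₀L/R = 3170·0.0278/700 = 0.1259.
Step 5 — 3dB bandwidth: Δω = ω₀/Q = 2.518e+04 rad/s; BW = Δω/(2π) = 4007 Hz.

(a) f₀ = 504.5 Hz  (b) Q = 0.1259  (c) BW = 4007 Hz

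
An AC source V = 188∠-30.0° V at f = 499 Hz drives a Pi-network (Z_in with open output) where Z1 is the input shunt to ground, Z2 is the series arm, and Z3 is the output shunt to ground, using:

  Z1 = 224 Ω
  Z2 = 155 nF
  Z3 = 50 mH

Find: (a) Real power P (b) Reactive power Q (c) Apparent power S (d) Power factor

Step 1 — Angular frequency: ω = 2π·f = 2π·499 = 3135 rad/s.
Step 2 — Component impedances:
  Z1: Z = R = 224 Ω
  Z2: Z = 1/(jωC) = -j/(ω·C) = 0 - j2058 Ω
  Z3: Z = jωL = j·3135·0.05 = 0 + j156.8 Ω
Step 3 — With open output, the series arm Z2 and the output shunt Z3 appear in series to ground: Z2 + Z3 = 0 - j1901 Ω.
Step 4 — Parallel with input shunt Z1: Z_in = Z1 || (Z2 + Z3) = 220.9 - j26.03 Ω = 222.5∠-6.7° Ω.
Step 5 — Source phasor: V = 188∠-30.0° V = 162.8 - j94 V.
Step 6 — Current: I = V / Z = 0.7763 - j0.334 A = 0.8451∠-23.3° A.
Step 7 — Complex power: S = V·I* = 157.8 - j18.59 VA.
Step 8 — Real power: P = Re(S) = 157.8 W.
Step 9 — Reactive power: Q = Im(S) = -18.59 VAR.
Step 10 — Apparent power: |S| = 158.9 VA.
Step 11 — Power factor: PF = P/|S| = 0.9931 (leading).

(a) P = 157.8 W  (b) Q = -18.59 VAR  (c) S = 158.9 VA  (d) PF = 0.9931 (leading)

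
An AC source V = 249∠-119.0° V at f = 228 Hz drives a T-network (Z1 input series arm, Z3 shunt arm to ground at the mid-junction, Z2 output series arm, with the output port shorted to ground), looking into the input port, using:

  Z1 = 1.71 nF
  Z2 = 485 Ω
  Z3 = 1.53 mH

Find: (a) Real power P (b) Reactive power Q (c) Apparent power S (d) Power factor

Step 1 — Angular frequency: ω = 2π·f = 2π·228 = 1433 rad/s.
Step 2 — Component impedances:
  Z1: Z = 1/(jωC) = -j/(ω·C) = 0 - j4.082e+05 Ω
  Z2: Z = R = 485 Ω
  Z3: Z = jωL = j·1433·0.00153 = 0 + j2.192 Ω
Step 3 — With the output port shorted to ground, the output series arm Z2 runs from the junction to ground; the shunt arm Z3 also runs from the junction to ground. They appear in parallel: Z3 || Z2 = 0.009905 + j2.192 Ω.
Step 4 — Series with input arm Z1: Z_in = Z1 + (Z3 || Z2) = 0.009905 - j4.082e+05 Ω = 4.082e+05∠-90.0° Ω.
Step 5 — Source phasor: V = 249∠-119.0° V = -120.7 - j217.8 V.
Step 6 — Current: I = V / Z = 0.0005335 - j0.0002957 A = 0.00061∠-29.0° A.
Step 7 — Complex power: S = V·I* = 3.685e-09 - j0.1519 VA.
Step 8 — Real power: P = Re(S) = 3.685e-09 W.
Step 9 — Reactive power: Q = Im(S) = -0.1519 VAR.
Step 10 — Apparent power: |S| = 0.1519 VA.
Step 11 — Power factor: PF = P/|S| = 2.426e-08 (leading).

(a) P = 3.685e-09 W  (b) Q = -0.1519 VAR  (c) S = 0.1519 VA  (d) PF = 2.426e-08 (leading)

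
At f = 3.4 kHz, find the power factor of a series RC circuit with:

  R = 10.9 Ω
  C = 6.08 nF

Step 1 — Angular frequency: ω = 2π·f = 2π·3400 = 2.136e+04 rad/s.
Step 2 — Component impedances:
  R: Z = R = 10.9 Ω
  C: Z = 1/(jωC) = -j/(ω·C) = 0 - j7699 Ω
Step 3 — Series combination: Z_total = R + C = 10.9 - j7699 Ω = 7699∠-89.9° Ω.
Step 4 — Power factor: PF = cos(φ) = Re(Z)/|Z| = 10.9/7699 = 0.001416.
Step 5 — Type: Im(Z) = -7699 ⇒ leading (phase φ = -89.9°).

PF = 0.001416 (leading, φ = -89.9°)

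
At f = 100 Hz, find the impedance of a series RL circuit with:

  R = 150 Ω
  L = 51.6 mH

Step 1 — Angular frequency: ω = 2π·f = 2π·100 = 628.3 rad/s.
Step 2 — Component impedances:
  R: Z = R = 150 Ω
  L: Z = jωL = j·628.3·0.0516 = 0 + j32.42 Ω
Step 3 — Series combination: Z_total = R + L = 150 + j32.42 Ω = 153.5∠12.2° Ω.

Z = 150 + j32.42 Ω = 153.5∠12.2° Ω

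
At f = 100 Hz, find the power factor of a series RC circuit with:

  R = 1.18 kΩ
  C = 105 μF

Step 1 — Angular frequency: ω = 2π·f = 2π·100 = 628.3 rad/s.
Step 2 — Component impedances:
  R: Z = R = 1180 Ω
  C: Z = 1/(jωC) = -j/(ω·C) = 0 - j15.16 Ω
Step 3 — Series combination: Z_total = R + C = 1180 - j15.16 Ω = 1180∠-0.7° Ω.
Step 4 — Power factor: PF = cos(φ) = Re(Z)/|Z| = 1180/1180.1 = 0.9999.
Step 5 — Type: Im(Z) = -15.16 ⇒ leading (phase φ = -0.7°).

PF = 0.9999 (leading, φ = -0.7°)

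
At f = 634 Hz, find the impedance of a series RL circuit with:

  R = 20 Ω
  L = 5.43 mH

Step 1 — Angular frequency: ω = 2π·f = 2π·634 = 3984 rad/s.
Step 2 — Component impedances:
  R: Z = R = 20 Ω
  L: Z = jωL = j·3984·0.00543 = 0 + j21.63 Ω
Step 3 — Series combination: Z_total = R + L = 20 + j21.63 Ω = 29.46∠47.2° Ω.

Z = 20 + j21.63 Ω = 29.46∠47.2° Ω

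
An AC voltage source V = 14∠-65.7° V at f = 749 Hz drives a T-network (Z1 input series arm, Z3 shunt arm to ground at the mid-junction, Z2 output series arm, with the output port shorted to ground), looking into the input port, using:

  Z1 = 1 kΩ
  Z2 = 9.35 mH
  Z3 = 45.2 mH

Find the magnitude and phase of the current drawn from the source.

Step 1 — Angular frequency: ω = 2π·f = 2π·749 = 4706 rad/s.
Step 2 — Component impedances:
  Z1: Z = R = 1000 Ω
  Z2: Z = jωL = j·4706·0.00935 = 0 + j44 Ω
  Z3: Z = jωL = j·4706·0.0452 = 0 + j212.7 Ω
Step 3 — With the output port shorted to ground, the output series arm Z2 runs from the junction to ground; the shunt arm Z3 also runs from the junction to ground. They appear in parallel: Z3 || Z2 = 0 + j36.46 Ω.
Step 4 — Series with input arm Z1: Z_in = Z1 + (Z3 || Z2) = 1000 + j36.46 Ω = 1001∠2.1° Ω.
Step 5 — Source phasor: V = 14∠-65.7° V = 5.761 - j12.76 V.
Step 6 — Ohm's law: I = V / Z_total = (5.761 - j12.76) / (1000 + j36.46) = 0.005289 - j0.01295 A.
Step 7 — Convert to polar: |I| = 0.01399 A, ∠I = -67.8°.

I = 0.01399∠-67.8° A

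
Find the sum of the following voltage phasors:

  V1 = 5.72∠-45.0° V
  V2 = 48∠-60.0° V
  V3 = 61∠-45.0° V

Step 1 — Convert each phasor to rectangular form:
  V1 = 5.72·(cos(-45.0°) + j·sin(-45.0°)) = 4.045 - j4.045 V
  V2 = 48·(cos(-60.0°) + j·sin(-60.0°)) = 24 - j41.57 V
  V3 = 61·(cos(-45.0°) + j·sin(-45.0°)) = 43.13 - j43.13 V
Step 2 — Sum components: V_total = 71.18 - j88.75 V.
Step 3 — Convert to polar: |V_total| = 113.8 V, ∠V_total = -51.3°.

V_total = 113.8∠-51.3° V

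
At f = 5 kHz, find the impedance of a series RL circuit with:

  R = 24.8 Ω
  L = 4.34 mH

Step 1 — Angular frequency: ω = 2π·f = 2π·5000 = 3.142e+04 rad/s.
Step 2 — Component impedances:
  R: Z = R = 24.8 Ω
  L: Z = jωL = j·3.142e+04·0.00434 = 0 + j136.3 Ω
Step 3 — Series combination: Z_total = R + L = 24.8 + j136.3 Ω = 138.6∠79.7° Ω.

Z = 24.8 + j136.3 Ω = 138.6∠79.7° Ω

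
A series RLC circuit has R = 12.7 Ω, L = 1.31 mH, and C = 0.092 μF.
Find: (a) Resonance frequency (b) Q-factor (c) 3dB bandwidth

Step 1 — Resonance: ω₀ = 1/√(LC) = 1/√(0.00131·9.2e-08) = 9.109e+04 rad/s.
Step 2 — f₀ = ω₀/(2π) = 1.45e+04 Hz.
Step 3 — Series Q: Q = ω₀L/R = 9.109e+04·0.00131/12.7 = 9.396.
Step 4 — Bandwidth: Δω = ω₀/Q = 9695 rad/s; BW = Δω/(2π) = 1543 Hz.

(a) f₀ = 1.45e+04 Hz  (b) Q = 9.396  (c) BW = 1543 Hz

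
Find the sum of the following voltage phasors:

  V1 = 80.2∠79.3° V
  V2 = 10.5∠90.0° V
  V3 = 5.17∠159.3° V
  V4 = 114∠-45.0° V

Step 1 — Convert each phasor to rectangular form:
  V1 = 80.2·(cos(79.3°) + j·sin(79.3°)) = 14.89 + j78.81 V
  V2 = 10.5·(cos(90.0°) + j·sin(90.0°)) = 0 + j10.5 V
  V3 = 5.17·(cos(159.3°) + j·sin(159.3°)) = -4.836 + j1.827 V
  V4 = 114·(cos(-45.0°) + j·sin(-45.0°)) = 80.61 - j80.61 V
Step 2 — Sum components: V_total = 90.66 + j10.52 V.
Step 3 — Convert to polar: |V_total| = 91.27 V, ∠V_total = 6.6°.

V_total = 91.27∠6.6° V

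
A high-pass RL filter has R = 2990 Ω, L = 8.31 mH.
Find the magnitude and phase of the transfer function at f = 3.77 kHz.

Step 1 — Angular frequency: ω = 2π·3770 = 2.369e+04 rad/s.
Step 2 — Transfer function: H(jω) = jωL/(R + jωL).
Step 3 — Numerator jωL = j·196.8; denominator R + jωL = 2990 + j196.8.
Step 4 — H = 0.004315 + j0.06555.
Step 5 — Magnitude: |H| = 0.06569 (-23.6 dB); phase: φ = 86.2°.

|H| = 0.06569 (-23.6 dB), φ = 86.2°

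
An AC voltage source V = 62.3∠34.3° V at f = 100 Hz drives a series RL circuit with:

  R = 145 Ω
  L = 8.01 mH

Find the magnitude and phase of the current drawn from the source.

Step 1 — Angular frequency: ω = 2π·f = 2π·100 = 628.3 rad/s.
Step 2 — Component impedances:
  R: Z = R = 145 Ω
  L: Z = jωL = j·628.3·0.00801 = 0 + j5.033 Ω
Step 3 — Series combination: Z_total = R + L = 145 + j5.033 Ω = 145.1∠2.0° Ω.
Step 4 — Source phasor: V = 62.3∠34.3° V = 51.47 + j35.11 V.
Step 5 — Ohm's law: I = V / Z_total = (51.47 + j35.11) / (145 + j5.033) = 0.3629 + j0.2295 A.
Step 6 — Convert to polar: |I| = 0.4294 A, ∠I = 32.3°.

I = 0.4294∠32.3° A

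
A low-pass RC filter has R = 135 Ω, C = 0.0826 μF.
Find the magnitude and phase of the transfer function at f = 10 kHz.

Step 1 — Angular frequency: ω = 2π·1e+04 = 6.283e+04 rad/s.
Step 2 — Transfer function: H(jω) = 1/(1 + jωRC).
Step 3 — Denominator: 1 + jωRC = 1 + j·6.283e+04·135·8.26e-08 = 1 + j0.7006.
Step 4 — H = 0.6707 - j0.4699.
Step 5 — Magnitude: |H| = 0.819 (-1.7 dB); phase: φ = -35.0°.

|H| = 0.819 (-1.7 dB), φ = -35.0°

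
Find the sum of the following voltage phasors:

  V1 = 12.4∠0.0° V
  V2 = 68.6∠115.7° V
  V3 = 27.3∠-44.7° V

Step 1 — Convert each phasor to rectangular form:
  V1 = 12.4·(cos(0.0°) + j·sin(0.0°)) = 12.4 V
  V2 = 68.6·(cos(115.7°) + j·sin(115.7°)) = -29.75 + j61.81 V
  V3 = 27.3·(cos(-44.7°) + j·sin(-44.7°)) = 19.4 - j19.2 V
Step 2 — Sum components: V_total = 2.056 + j42.61 V.
Step 3 — Convert to polar: |V_total| = 42.66 V, ∠V_total = 87.2°.

V_total = 42.66∠87.2° V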